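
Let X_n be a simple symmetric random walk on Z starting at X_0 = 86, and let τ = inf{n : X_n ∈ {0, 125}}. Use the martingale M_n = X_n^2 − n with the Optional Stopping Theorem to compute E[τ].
E[τ] = 3354

M_n = X_n^2 − n is a martingale (since E[X_{n+1}^2 | F_n] = X_n^2 + 1). By OST (τ has finite mean in a bounded region), E[M_τ] = E[M_0] = X_0^2 − 0 = 86^2 = 7396. Also E[M_τ] = E[X_τ^2] − E[τ]. The walk exits at 0 or 125, with P(hit 125 first) = 86/125, so E[X_τ^2] = 125^2 · 86/125 + 0 = 10750. Thus E[τ] = E[X_τ^2] − E[M_τ] = 10750 − 7396 = 3354 = 86(125 − 86) = 3354.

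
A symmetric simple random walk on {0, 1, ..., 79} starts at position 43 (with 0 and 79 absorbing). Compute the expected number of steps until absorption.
E[τ | X_0 = 43] = 1548

Let v_k = E[τ | X_0 = k]. Boundary: v_0 = v_79 = 0. Recurrence: v_k = 1 + (v_{k-1} + v_{k+1})/2 for 1 ≤ k ≤ 78. The particular solution to v_k − (v_{k-1} + v_{k+1})/2 = 1 is v_k = −k^2. Adding homogeneous solution A + B k and matching boundaries gives v_k = k (79 − k). Substituting k = 43: v_43 = 43 · 36 = 1548.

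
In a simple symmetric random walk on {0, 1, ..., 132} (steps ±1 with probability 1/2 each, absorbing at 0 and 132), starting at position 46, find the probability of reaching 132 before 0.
P(hit 132 before 0) = 46/132 = 23/66

Let u_k = P(hit 132 before 0 | start at k). Then u_0 = 0, u_132 = 1, and u_k = u_{k-1}/2 + u_{k+1}/2 for 1 ≤ k ≤ 131. This harmonic recurrence is solved by u_k = k/132, giving u_46 = 46/132 = 23/66.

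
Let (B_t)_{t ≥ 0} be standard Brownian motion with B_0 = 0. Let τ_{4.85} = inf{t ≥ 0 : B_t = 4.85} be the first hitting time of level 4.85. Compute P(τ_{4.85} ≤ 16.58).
P(τ_{4.85} ≤ 16.58) = 2(1 − Φ(4.85/√16.58)) = 2(1 − Φ(1.1911)) ≈ 0.2336

By the reflection principle for standard BM, P(τ_b ≤ t) = 2 · P(B_t ≥ b). Since B_t ~ N(0, t), P(B_t ≥ 4.85) = 1 − Φ(4.85/√t) = 1 − Φ(4.85/√16.58) = 1 − Φ(1.1911) ≈ 0.11681. Doubling: P(τ_{4.85} ≤ 16.58) ≈ 2 · 0.11681 = 0.23362 ≈ 0.2336.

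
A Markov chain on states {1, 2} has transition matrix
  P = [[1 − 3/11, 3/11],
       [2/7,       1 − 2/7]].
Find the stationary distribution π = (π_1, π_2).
π_1 = 22/43, π_2 = 21/43

Solve πP = π with π_1 + π_2 = 1. From πP = π: π_1 · (1 − 3/11) + π_2 · 2/7 = π_1 ⇒ π_2 · 2/7 = π_1 · 3/11 ⇒ π_2/π_1 = (3/11)/(2/7) = 21/22. Together with π_1 + π_2 = 1:
  π_1 = (2/7)/(3/11 + 2/7) = (2/7)/(43/77) = 22/43,
  π_2 = (3/11)/(3/11 + 2/7) = (3/11)/(43/77) = 21/43.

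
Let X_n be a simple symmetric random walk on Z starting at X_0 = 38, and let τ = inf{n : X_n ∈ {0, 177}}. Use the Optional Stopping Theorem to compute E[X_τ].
E[X_τ] = 38

X_n is a martingale and τ is a bounded-mean stopping time (indeed τ is finite a.s. with bounded expectation since the walk is in a bounded region). By the OST, E[X_τ] = E[X_0] = 38. Equivalently: E[X_τ] = 177 · P(hit 177 first) + 0 · P(hit 0 first) = 177 · (38/177) = 38.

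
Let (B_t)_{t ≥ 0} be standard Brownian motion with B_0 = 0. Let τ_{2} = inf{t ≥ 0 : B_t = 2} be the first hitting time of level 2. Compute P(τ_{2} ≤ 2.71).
P(τ_{2} ≤ 2.71) = 2(1 − Φ(2/√2.71)) = 2(1 − Φ(1.2149)) ≈ 0.2244

By the reflection principle for standard BM, P(τ_b ≤ t) = 2 · P(B_t ≥ b). Since B_t ~ N(0, t), P(B_t ≥ 2) = 1 − Φ(2/√t) = 1 − Φ(2/√2.71) = 1 − Φ(1.2149) ≈ 0.11220. Doubling: P(τ_{2} ≤ 2.71) ≈ 2 · 0.11220 = 0.22440 ≈ 0.2244.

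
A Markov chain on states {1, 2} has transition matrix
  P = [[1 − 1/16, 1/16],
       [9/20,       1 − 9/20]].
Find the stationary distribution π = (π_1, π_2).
π_1 = 36/41, π_2 = 5/41

Solve πP = π with π_1 + π_2 = 1. From πP = π: π_1 · (1 − 1/16) + π_2 · 9/20 = π_1 ⇒ π_2 · 9/20 = π_1 · 1/16 ⇒ π_2/π_1 = (1/16)/(9/20) = 5/36. Together with π_1 + π_2 = 1:
  π_1 = (9/20)/(1/16 + 9/20) = (9/20)/(41/80) = 36/41,
  π_2 = (1/16)/(1/16 + 9/20) = (1/16)/(41/80) = 5/41.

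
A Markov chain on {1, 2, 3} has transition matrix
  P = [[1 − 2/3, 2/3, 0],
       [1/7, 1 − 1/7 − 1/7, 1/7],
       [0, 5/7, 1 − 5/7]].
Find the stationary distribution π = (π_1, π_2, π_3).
π = (5/33, 70/99, 14/99)

This is a birth-death chain on three states, which satisfies detailed balance: π_1 · P_{12} = π_2 · P_{21} and π_2 · P_{23} = π_3 · P_{32}.
From π_1 · 2/3 = π_2 · 1/7: π_2/π_1 = (2/3)/(1/7) = 14/3.
From π_2 · 1/7 = π_3 · 5/7: π_3/π_2 = (1/7)/(5/7) = 1/5.
Take π_1 proportional to 1; then unnormalized π = (1, 14/3, 14/15). Normalize by dividing by the sum 33/5:
  π = (5/33, 70/99, 14/99).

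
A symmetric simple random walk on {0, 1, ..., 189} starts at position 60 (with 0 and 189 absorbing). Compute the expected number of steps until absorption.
E[τ | X_0 = 60] = 7740

Let v_k = E[τ | X_0 = k]. Boundary: v_0 = v_189 = 0. Recurrence: v_k = 1 + (v_{k-1} + v_{k+1})/2 for 1 ≤ k ≤ 188. The particular solution to v_k − (v_{k-1} + v_{k+1})/2 = 1 is v_k = −k^2. Adding homogeneous solution A + B k and matching boundaries gives v_k = k (189 − k). Substituting k = 60: v_60 = 60 · 129 = 7740.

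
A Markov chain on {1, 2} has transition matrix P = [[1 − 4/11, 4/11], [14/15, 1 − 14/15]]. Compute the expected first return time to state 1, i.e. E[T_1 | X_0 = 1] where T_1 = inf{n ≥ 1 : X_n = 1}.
E[T_1 | X_0 = 1] = 1/π_1 = 107/77

For an irreducible recurrent Markov chain with stationary distribution π, E[T_i | X_0 = i] = 1/π_i (Kac's formula). Here π_1 = (14/15)/(4/11 + 14/15) = (14/15)/(214/165) = 77/107, so E[T_1 | X_0 = 1] = 1/π_1 = (4/11 + 14/15)/(14/15) = (214/165)/(14/15) = 107/77.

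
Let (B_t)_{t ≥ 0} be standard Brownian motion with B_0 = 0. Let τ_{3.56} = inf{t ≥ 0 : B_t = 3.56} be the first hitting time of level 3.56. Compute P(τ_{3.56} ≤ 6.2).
P(τ_{3.56} ≤ 6.2) = 2(1 − Φ(3.56/√6.2)) = 2(1 − Φ(1.4297)) ≈ 0.1528

By the reflection principle for standard BM, P(τ_b ≤ t) = 2 · P(B_t ≥ b). Since B_t ~ N(0, t), P(B_t ≥ 3.56) = 1 − Φ(3.56/√t) = 1 − Φ(3.56/√6.2) = 1 − Φ(1.4297) ≈ 0.07640. Doubling: P(τ_{3.56} ≤ 6.2) ≈ 2 · 0.07640 = 0.15280 ≈ 0.1528.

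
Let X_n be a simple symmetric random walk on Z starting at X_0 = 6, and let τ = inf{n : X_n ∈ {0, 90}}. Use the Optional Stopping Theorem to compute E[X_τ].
E[X_τ] = 6

X_n is a martingale and τ is a bounded-mean stopping time (indeed τ is finite a.s. with bounded expectation since the walk is in a bounded region). By the OST, E[X_τ] = E[X_0] = 6. Equivalently: E[X_τ] = 90 · P(hit 90 first) + 0 · P(hit 0 first) = 90 · (6/90) = 6.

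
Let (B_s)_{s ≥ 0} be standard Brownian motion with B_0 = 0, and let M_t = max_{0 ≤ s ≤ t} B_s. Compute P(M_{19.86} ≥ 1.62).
P(M_{19.86} ≥ 1.62) = 2·P(B_{19.86} ≥ 1.62) = 2(1 − Φ(1.62/√19.86)) ≈ 0.7162

By the reflection principle for Brownian motion, P(M_t ≥ a) = 2 · P(B_t ≥ a) for a ≥ 0. Since B_t ~ N(0, t), P(B_t ≥ 1.62) = 1 − Φ(1.62/√t) = 1 − Φ(1.62/√19.86) = 1 − Φ(0.3635). So
  P(M_{19.86} ≥ 1.62) = 2(1 − Φ(0.3635)) ≈ 0.7162.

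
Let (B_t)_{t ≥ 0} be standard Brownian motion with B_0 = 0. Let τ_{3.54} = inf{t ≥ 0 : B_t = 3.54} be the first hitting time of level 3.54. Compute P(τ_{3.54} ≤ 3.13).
P(τ_{3.54} ≤ 3.13) = 2(1 − Φ(3.54/√3.13)) = 2(1 − Φ(2.0009)) ≈ 0.0454

By the reflection principle for standard BM, P(τ_b ≤ t) = 2 · P(B_t ≥ b). Since B_t ~ N(0, t), P(B_t ≥ 3.54) = 1 − Φ(3.54/√t) = 1 − Φ(3.54/√3.13) = 1 − Φ(2.0009) ≈ 0.02270. Doubling: P(τ_{3.54} ≤ 3.13) ≈ 2 · 0.02270 = 0.04540 ≈ 0.0454.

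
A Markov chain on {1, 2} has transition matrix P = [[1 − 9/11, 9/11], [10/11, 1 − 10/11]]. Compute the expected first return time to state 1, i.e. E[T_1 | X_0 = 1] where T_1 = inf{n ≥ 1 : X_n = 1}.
E[T_1 | X_0 = 1] = 1/π_1 = 19/10

For an irreducible recurrent Markov chain with stationary distribution π, E[T_i | X_0 = i] = 1/π_i (Kac's formula). Here π_1 = (10/11)/(9/11 + 10/11) = (10/11)/(19/11) = 10/19, so E[T_1 | X_0 = 1] = 1/π_1 = (9/11 + 10/11)/(10/11) = (19/11)/(10/11) = 19/10.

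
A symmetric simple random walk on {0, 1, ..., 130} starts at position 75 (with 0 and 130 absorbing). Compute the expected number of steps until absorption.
E[τ | X_0 = 75] = 4125

Let v_k = E[τ | X_0 = k]. Boundary: v_0 = v_130 = 0. Recurrence: v_k = 1 + (v_{k-1} + v_{k+1})/2 for 1 ≤ k ≤ 129. The particular solution to v_k − (v_{k-1} + v_{k+1})/2 = 1 is v_k = −k^2. Adding homogeneous solution A + B k and matching boundaries gives v_k = k (130 − k). Substituting k = 75: v_75 = 75 · 55 = 4125.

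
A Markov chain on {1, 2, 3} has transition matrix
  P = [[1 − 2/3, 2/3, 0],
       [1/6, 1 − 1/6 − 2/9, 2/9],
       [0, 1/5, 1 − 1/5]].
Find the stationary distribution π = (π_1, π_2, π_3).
π = (9/85, 36/85, 8/17)

This is a birth-death chain on three states, which satisfies detailed balance: π_1 · P_{12} = π_2 · P_{21} and π_2 · P_{23} = π_3 · P_{32}.
From π_1 · 2/3 = π_2 · 1/6: π_2/π_1 = (2/3)/(1/6) = 4.
From π_2 · 2/9 = π_3 · 1/5: π_3/π_2 = (2/9)/(1/5) = 10/9.
Take π_1 proportional to 1; then unnormalized π = (1, 4, 40/9). Normalize by dividing by the sum 85/9:
  π = (9/85, 36/85, 8/17).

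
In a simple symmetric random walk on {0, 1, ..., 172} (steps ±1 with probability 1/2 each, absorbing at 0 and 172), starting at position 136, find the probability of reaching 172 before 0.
P(hit 172 before 0) = 136/172 = 34/43

Let u_k = P(hit 172 before 0 | start at k). Then u_0 = 0, u_172 = 1, and u_k = u_{k-1}/2 + u_{k+1}/2 for 1 ≤ k ≤ 171. This harmonic recurrence is solved by u_k = k/172, giving u_136 = 136/172 = 34/43.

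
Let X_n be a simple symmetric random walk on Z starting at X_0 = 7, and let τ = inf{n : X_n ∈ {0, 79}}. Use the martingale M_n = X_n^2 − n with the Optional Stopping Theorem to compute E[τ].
E[τ] = 504

M_n = X_n^2 − n is a martingale (since E[X_{n+1}^2 | F_n] = X_n^2 + 1). By OST (τ has finite mean in a bounded region), E[M_τ] = E[M_0] = X_0^2 − 0 = 7^2 = 49. Also E[M_τ] = E[X_τ^2] − E[τ]. The walk exits at 0 or 79, with P(hit 79 first) = 7/79, so E[X_τ^2] = 79^2 · 7/79 + 0 = 553. Thus E[τ] = E[X_τ^2] − E[M_τ] = 553 − 49 = 504 = 7(79 − 7) = 504.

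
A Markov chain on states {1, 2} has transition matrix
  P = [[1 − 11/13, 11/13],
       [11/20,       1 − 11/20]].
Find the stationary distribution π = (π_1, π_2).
π_1 = 13/33, π_2 = 20/33

Solve πP = π with π_1 + π_2 = 1. From πP = π: π_1 · (1 − 11/13) + π_2 · 11/20 = π_1 ⇒ π_2 · 11/20 = π_1 · 11/13 ⇒ π_2/π_1 = (11/13)/(11/20) = 20/13. Together with π_1 + π_2 = 1:
  π_1 = (11/20)/(11/13 + 11/20) = (11/20)/(363/260) = 13/33,
  π_2 = (11/13)/(11/13 + 11/20) = (11/13)/(363/260) = 20/33.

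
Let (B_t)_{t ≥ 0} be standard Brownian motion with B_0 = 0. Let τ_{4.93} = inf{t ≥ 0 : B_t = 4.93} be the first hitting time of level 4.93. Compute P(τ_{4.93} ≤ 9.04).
P(τ_{4.93} ≤ 9.04) = 2(1 − Φ(4.93/√9.04)) = 2(1 − Φ(1.6397)) ≈ 0.1011

By the reflection principle for standard BM, P(τ_b ≤ t) = 2 · P(B_t ≥ b). Since B_t ~ N(0, t), P(B_t ≥ 4.93) = 1 − Φ(4.93/√t) = 1 − Φ(4.93/√9.04) = 1 − Φ(1.6397) ≈ 0.05053. Doubling: P(τ_{4.93} ≤ 9.04) ≈ 2 · 0.05053 = 0.10106 ≈ 0.1011.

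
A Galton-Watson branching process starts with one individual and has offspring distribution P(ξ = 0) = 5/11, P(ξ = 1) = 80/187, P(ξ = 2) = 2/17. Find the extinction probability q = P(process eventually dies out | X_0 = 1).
q = 1

Mean offspring μ = 0·5/11 + 1·80/187 + 2·2/17 = 124/187 ≤ 1. For μ ≤ 1 with offspring not concentrated at 1, the Galton-Watson process goes extinct almost surely, so q = 1.
(Algebraic check: The pgf is f(s) = 5/11 + 80/187·s + 2/17·s². The extinction probability q is the smallest fixed point of f in [0, 1]. Setting s = f(s):
  2/17·s² + (80/187 − 1)·s + 5/11 = 0
  2/17·s² − (5/11 + 2/17)·s + 5/11 = 0
which factors as (s − 1)·(2/17·s − 5/11) = 0, giving roots s = 1 and s = (5/11)/(2/17) = 85/22. Since 85/22 ≥ 1, the smallest root in [0, 1] is s = 1.)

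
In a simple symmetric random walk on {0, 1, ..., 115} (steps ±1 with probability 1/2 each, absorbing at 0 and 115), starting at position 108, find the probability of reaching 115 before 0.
P(hit 115 before 0) = 108/115

Let u_k = P(hit 115 before 0 | start at k). Then u_0 = 0, u_115 = 1, and u_k = u_{k-1}/2 + u_{k+1}/2 for 1 ≤ k ≤ 114. This harmonic recurrence is solved by u_k = k/115, giving u_108 = 108/115.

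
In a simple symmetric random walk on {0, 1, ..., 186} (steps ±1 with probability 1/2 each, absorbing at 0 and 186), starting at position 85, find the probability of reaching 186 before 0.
P(hit 186 before 0) = 85/186

Let u_k = P(hit 186 before 0 | start at k). Then u_0 = 0, u_186 = 1, and u_k = u_{k-1}/2 + u_{k+1}/2 for 1 ≤ k ≤ 185. This harmonic recurrence is solved by u_k = k/186, giving u_85 = 85/186.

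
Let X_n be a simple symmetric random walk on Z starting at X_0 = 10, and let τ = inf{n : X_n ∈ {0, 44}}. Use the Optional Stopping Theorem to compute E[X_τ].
E[X_τ] = 10

X_n is a martingale and τ is a bounded-mean stopping time (indeed τ is finite a.s. with bounded expectation since the walk is in a bounded region). By the OST, E[X_τ] = E[X_0] = 10. Equivalently: E[X_τ] = 44 · P(hit 44 first) + 0 · P(hit 0 first) = 44 · (10/44) = 10.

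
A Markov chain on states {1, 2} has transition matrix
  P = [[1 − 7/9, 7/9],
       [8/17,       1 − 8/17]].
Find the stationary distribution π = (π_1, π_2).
π_1 = 72/191, π_2 = 119/191

Solve πP = π with π_1 + π_2 = 1. From πP = π: π_1 · (1 − 7/9) + π_2 · 8/17 = π_1 ⇒ π_2 · 8/17 = π_1 · 7/9 ⇒ π_2/π_1 = (7/9)/(8/17) = 119/72. Together with π_1 + π_2 = 1:
  π_1 = (8/17)/(7/9 + 8/17) = (8/17)/(191/153) = 72/191,
  π_2 = (7/9)/(7/9 + 8/17) = (7/9)/(191/153) = 119/191.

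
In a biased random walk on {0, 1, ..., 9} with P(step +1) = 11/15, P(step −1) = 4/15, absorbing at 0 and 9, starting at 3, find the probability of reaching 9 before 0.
P(hit 9 before 0) = (1 − (4/11)^3) / (1 − (4/11)^9) = 1771561/1860841

Let u_k denote P(reach 9 before 0 | start at k). Boundary: u_0 = 0, u_9 = 1. Recurrence: u_k = 11/15·u_{k+1} + 4/15·u_{k-1} for 1 ≤ k ≤ 8. Try u_k = A + B·r^k with r = q/p = (4/15)/(11/15) = 4/11. Substitution satisfies the recurrence; boundary conditions give:
  u_k = (1 − r^k) / (1 − r^N) = (1 − (4/11)^3) / (1 − (4/11)^9) = 1771561/1860841.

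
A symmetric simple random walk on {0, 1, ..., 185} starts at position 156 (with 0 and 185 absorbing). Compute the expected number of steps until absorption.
E[τ | X_0 = 156] = 4524

Let v_k = E[τ | X_0 = k]. Boundary: v_0 = v_185 = 0. Recurrence: v_k = 1 + (v_{k-1} + v_{k+1})/2 for 1 ≤ k ≤ 184. The particular solution to v_k − (v_{k-1} + v_{k+1})/2 = 1 is v_k = −k^2. Adding homogeneous solution A + B k and matching boundaries gives v_k = k (185 − k). Substituting k = 156: v_156 = 156 · 29 = 4524.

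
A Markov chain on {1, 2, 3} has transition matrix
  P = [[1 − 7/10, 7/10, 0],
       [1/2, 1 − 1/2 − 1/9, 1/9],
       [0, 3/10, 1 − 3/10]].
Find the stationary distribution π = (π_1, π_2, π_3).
π = (135/394, 189/394, 35/197)

This is a birth-death chain on three states, which satisfies detailed balance: π_1 · P_{12} = π_2 · P_{21} and π_2 · P_{23} = π_3 · P_{32}.
From π_1 · 7/10 = π_2 · 1/2: π_2/π_1 = (7/10)/(1/2) = 7/5.
From π_2 · 1/9 = π_3 · 3/10: π_3/π_2 = (1/9)/(3/10) = 10/27.
Take π_1 proportional to 1; then unnormalized π = (1, 7/5, 14/27). Normalize by dividing by the sum 394/135:
  π = (135/394, 189/394, 35/197).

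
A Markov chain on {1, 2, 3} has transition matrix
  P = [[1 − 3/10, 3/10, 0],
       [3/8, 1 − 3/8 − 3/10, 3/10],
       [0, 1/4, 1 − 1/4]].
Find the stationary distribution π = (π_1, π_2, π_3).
π = (25/69, 20/69, 8/23)

This is a birth-death chain on three states, which satisfies detailed balance: π_1 · P_{12} = π_2 · P_{21} and π_2 · P_{23} = π_3 · P_{32}.
From π_1 · 3/10 = π_2 · 3/8: π_2/π_1 = (3/10)/(3/8) = 4/5.
From π_2 · 3/10 = π_3 · 1/4: π_3/π_2 = (3/10)/(1/4) = 6/5.
Take π_1 proportional to 1; then unnormalized π = (1, 4/5, 24/25). Normalize by dividing by the sum 69/25:
  π = (25/69, 20/69, 8/23).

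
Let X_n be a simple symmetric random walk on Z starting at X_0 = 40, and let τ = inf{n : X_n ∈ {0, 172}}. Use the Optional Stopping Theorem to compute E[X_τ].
E[X_τ] = 40

X_n is a martingale and τ is a bounded-mean stopping time (indeed τ is finite a.s. with bounded expectation since the walk is in a bounded region). By the OST, E[X_τ] = E[X_0] = 40. Equivalently: E[X_τ] = 172 · P(hit 172 first) + 0 · P(hit 0 first) = 172 · (40/172) = 40.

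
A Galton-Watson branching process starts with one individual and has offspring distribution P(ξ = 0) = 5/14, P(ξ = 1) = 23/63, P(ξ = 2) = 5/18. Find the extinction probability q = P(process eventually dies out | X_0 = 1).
q = 1

Mean offspring μ = 0·5/14 + 1·23/63 + 2·5/18 = 58/63 ≤ 1. For μ ≤ 1 with offspring not concentrated at 1, the Galton-Watson process goes extinct almost surely, so q = 1.
(Algebraic check: The pgf is f(s) = 5/14 + 23/63·s + 5/18·s². The extinction probability q is the smallest fixed point of f in [0, 1]. Setting s = f(s):
  5/18·s² + (23/63 − 1)·s + 5/14 = 0
  5/18·s² − (5/14 + 5/18)·s + 5/14 = 0
which factors as (s − 1)·(5/18·s − 5/14) = 0, giving roots s = 1 and s = (5/14)/(5/18) = 9/7. Since 9/7 ≥ 1, the smallest root in [0, 1] is s = 1.)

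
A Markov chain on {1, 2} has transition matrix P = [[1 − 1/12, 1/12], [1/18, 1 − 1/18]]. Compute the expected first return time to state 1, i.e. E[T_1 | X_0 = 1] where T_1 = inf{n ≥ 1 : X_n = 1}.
E[T_1 | X_0 = 1] = 1/π_1 = 5/2

For an irreducible recurrent Markov chain with stationary distribution π, E[T_i | X_0 = i] = 1/π_i (Kac's formula). Here π_1 = (1/18)/(1/12 + 1/18) = (1/18)/(5/36) = 2/5, so E[T_1 | X_0 = 1] = 1/π_1 = (1/12 + 1/18)/(1/18) = (5/36)/(1/18) = 5/2.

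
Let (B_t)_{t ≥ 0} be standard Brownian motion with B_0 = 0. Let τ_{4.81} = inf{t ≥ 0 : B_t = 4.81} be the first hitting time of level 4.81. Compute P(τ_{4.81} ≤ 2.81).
P(τ_{4.81} ≤ 2.81) = 2(1 − Φ(4.81/√2.81)) = 2(1 − Φ(2.8694)) ≈ 0.0041

By the reflection principle for standard BM, P(τ_b ≤ t) = 2 · P(B_t ≥ b). Since B_t ~ N(0, t), P(B_t ≥ 4.81) = 1 − Φ(4.81/√t) = 1 − Φ(4.81/√2.81) = 1 − Φ(2.8694) ≈ 0.00206. Doubling: P(τ_{4.81} ≤ 2.81) ≈ 2 · 0.00206 = 0.00412 ≈ 0.0041.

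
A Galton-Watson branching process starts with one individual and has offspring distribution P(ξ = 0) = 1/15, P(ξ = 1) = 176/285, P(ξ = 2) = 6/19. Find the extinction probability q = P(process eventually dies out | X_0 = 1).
q = 19/90

The pgf is f(s) = 1/15 + 176/285·s + 6/19·s². The extinction probability q is the smallest fixed point of f in [0, 1]. Setting s = f(s):
  6/19·s² + (176/285 − 1)·s + 1/15 = 0
  6/19·s² − (1/15 + 6/19)·s + 1/15 = 0
which factors as (s − 1)·(6/19·s − 1/15) = 0, giving roots s = 1 and s = (1/15)/(6/19) = 19/90.
Mean offspring μ = 176/285 + 2·6/19 = 356/285 > 1 (supercritical), so q < 1. The extinction probability is the smaller root: q = (1/15)/(6/19) = 19/90.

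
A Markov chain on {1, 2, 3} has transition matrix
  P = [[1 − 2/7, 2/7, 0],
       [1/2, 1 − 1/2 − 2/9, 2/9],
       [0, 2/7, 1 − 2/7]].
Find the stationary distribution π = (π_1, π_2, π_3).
π = (63/127, 36/127, 28/127)

This is a birth-death chain on three states, which satisfies detailed balance: π_1 · P_{12} = π_2 · P_{21} and π_2 · P_{23} = π_3 · P_{32}.
From π_1 · 2/7 = π_2 · 1/2: π_2/π_1 = (2/7)/(1/2) = 4/7.
From π_2 · 2/9 = π_3 · 2/7: π_3/π_2 = (2/9)/(2/7) = 7/9.
Take π_1 proportional to 1; then unnormalized π = (1, 4/7, 4/9). Normalize by dividing by the sum 127/63:
  π = (63/127, 36/127, 28/127).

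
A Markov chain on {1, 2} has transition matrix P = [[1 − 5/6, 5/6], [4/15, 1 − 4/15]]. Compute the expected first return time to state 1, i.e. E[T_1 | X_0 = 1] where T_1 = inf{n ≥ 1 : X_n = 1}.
E[T_1 | X_0 = 1] = 1/π_1 = 33/8

For an irreducible recurrent Markov chain with stationary distribution π, E[T_i | X_0 = i] = 1/π_i (Kac's formula). Here π_1 = (4/15)/(5/6 + 4/15) = (4/15)/(11/10) = 8/33, so E[T_1 | X_0 = 1] = 1/π_1 = (5/6 + 4/15)/(4/15) = (11/10)/(4/15) = 33/8.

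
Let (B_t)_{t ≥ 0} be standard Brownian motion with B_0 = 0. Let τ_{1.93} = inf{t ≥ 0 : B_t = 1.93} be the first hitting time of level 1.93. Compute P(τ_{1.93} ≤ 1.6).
P(τ_{1.93} ≤ 1.6) = 2(1 − Φ(1.93/√1.6)) = 2(1 − Φ(1.5258)) ≈ 0.1271

By the reflection principle for standard BM, P(τ_b ≤ t) = 2 · P(B_t ≥ b). Since B_t ~ N(0, t), P(B_t ≥ 1.93) = 1 − Φ(1.93/√t) = 1 − Φ(1.93/√1.6) = 1 − Φ(1.5258) ≈ 0.06353. Doubling: P(τ_{1.93} ≤ 1.6) ≈ 2 · 0.06353 = 0.12706 ≈ 0.1271.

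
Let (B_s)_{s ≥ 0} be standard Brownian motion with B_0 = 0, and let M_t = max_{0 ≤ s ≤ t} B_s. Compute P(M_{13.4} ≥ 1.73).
P(M_{13.4} ≥ 1.73) = 2·P(B_{13.4} ≥ 1.73) = 2(1 − Φ(1.73/√13.4)) ≈ 0.6365

By the reflection principle for Brownian motion, P(M_t ≥ a) = 2 · P(B_t ≥ a) for a ≥ 0. Since B_t ~ N(0, t), P(B_t ≥ 1.73) = 1 − Φ(1.73/√t) = 1 − Φ(1.73/√13.4) = 1 − Φ(0.4726). So
  P(M_{13.4} ≥ 1.73) = 2(1 − Φ(0.4726)) ≈ 0.6365.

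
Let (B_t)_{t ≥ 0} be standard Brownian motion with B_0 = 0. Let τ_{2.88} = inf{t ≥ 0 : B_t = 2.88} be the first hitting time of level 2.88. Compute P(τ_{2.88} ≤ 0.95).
P(τ_{2.88} ≤ 0.95) = 2(1 − Φ(2.88/√0.95)) = 2(1 − Φ(2.9548)) ≈ 0.0031

By the reflection principle for standard BM, P(τ_b ≤ t) = 2 · P(B_t ≥ b). Since B_t ~ N(0, t), P(B_t ≥ 2.88) = 1 − Φ(2.88/√t) = 1 − Φ(2.88/√0.95) = 1 − Φ(2.9548) ≈ 0.00156. Doubling: P(τ_{2.88} ≤ 0.95) ≈ 2 · 0.00156 = 0.00312 ≈ 0.0031.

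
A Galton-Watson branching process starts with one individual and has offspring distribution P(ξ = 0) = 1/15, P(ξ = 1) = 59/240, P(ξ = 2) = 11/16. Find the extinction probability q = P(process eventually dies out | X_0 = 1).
q = 16/165

The pgf is f(s) = 1/15 + 59/240·s + 11/16·s². The extinction probability q is the smallest fixed point of f in [0, 1]. Setting s = f(s):
  11/16·s² + (59/240 − 1)·s + 1/15 = 0
  11/16·s² − (1/15 + 11/16)·s + 1/15 = 0
which factors as (s − 1)·(11/16·s − 1/15) = 0, giving roots s = 1 and s = (1/15)/(11/16) = 16/165.
Mean offspring μ = 59/240 + 2·11/16 = 389/240 > 1 (supercritical), so q < 1. The extinction probability is the smaller root: q = (1/15)/(11/16) = 16/165.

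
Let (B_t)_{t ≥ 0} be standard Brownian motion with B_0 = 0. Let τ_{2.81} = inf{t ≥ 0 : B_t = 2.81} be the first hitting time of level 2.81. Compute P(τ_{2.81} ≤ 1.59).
P(τ_{2.81} ≤ 1.59) = 2(1 − Φ(2.81/√1.59)) = 2(1 − Φ(2.2285)) ≈ 0.0258

By the reflection principle for standard BM, P(τ_b ≤ t) = 2 · P(B_t ≥ b). Since B_t ~ N(0, t), P(B_t ≥ 2.81) = 1 − Φ(2.81/√t) = 1 − Φ(2.81/√1.59) = 1 − Φ(2.2285) ≈ 0.01292. Doubling: P(τ_{2.81} ≤ 1.59) ≈ 2 · 0.01292 = 0.02584 ≈ 0.0258.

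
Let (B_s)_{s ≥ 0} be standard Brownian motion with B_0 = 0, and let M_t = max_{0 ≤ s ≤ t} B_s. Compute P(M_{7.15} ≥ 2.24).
P(M_{7.15} ≥ 2.24) = 2·P(B_{7.15} ≥ 2.24) = 2(1 − Φ(2.24/√7.15)) ≈ 0.4022

By the reflection principle for Brownian motion, P(M_t ≥ a) = 2 · P(B_t ≥ a) for a ≥ 0. Since B_t ~ N(0, t), P(B_t ≥ 2.24) = 1 − Φ(2.24/√t) = 1 − Φ(2.24/√7.15) = 1 − Φ(0.8377). So
  P(M_{7.15} ≥ 2.24) = 2(1 − Φ(0.8377)) ≈ 0.4022.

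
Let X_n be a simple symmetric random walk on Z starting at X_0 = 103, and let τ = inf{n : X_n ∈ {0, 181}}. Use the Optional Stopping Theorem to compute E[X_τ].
E[X_τ] = 103

X_n is a martingale and τ is a bounded-mean stopping time (indeed τ is finite a.s. with bounded expectation since the walk is in a bounded region). By the OST, E[X_τ] = E[X_0] = 103. Equivalently: E[X_τ] = 181 · P(hit 181 first) + 0 · P(hit 0 first) = 181 · (103/181) = 103.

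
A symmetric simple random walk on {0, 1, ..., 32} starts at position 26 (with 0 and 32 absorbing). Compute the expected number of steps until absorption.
E[τ | X_0 = 26] = 156

Let v_k = E[τ | X_0 = k]. Boundary: v_0 = v_32 = 0. Recurrence: v_k = 1 + (v_{k-1} + v_{k+1})/2 for 1 ≤ k ≤ 31. The particular solution to v_k − (v_{k-1} + v_{k+1})/2 = 1 is v_k = −k^2. Adding homogeneous solution A + B k and matching boundaries gives v_k = k (32 − k). Substituting k = 26: v_26 = 26 · 6 = 156.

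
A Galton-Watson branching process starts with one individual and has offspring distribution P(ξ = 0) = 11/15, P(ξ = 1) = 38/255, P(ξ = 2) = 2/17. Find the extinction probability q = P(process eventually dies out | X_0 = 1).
q = 1

Mean offspring μ = 0·11/15 + 1·38/255 + 2·2/17 = 98/255 ≤ 1. For μ ≤ 1 with offspring not concentrated at 1, the Galton-Watson process goes extinct almost surely, so q = 1.
(Algebraic check: The pgf is f(s) = 11/15 + 38/255·s + 2/17·s². The extinction probability q is the smallest fixed point of f in [0, 1]. Setting s = f(s):
  2/17·s² + (38/255 − 1)·s + 11/15 = 0
  2/17·s² − (11/15 + 2/17)·s + 11/15 = 0
which factors as (s − 1)·(2/17·s − 11/15) = 0, giving roots s = 1 and s = (11/15)/(2/17) = 187/30. Since 187/30 ≥ 1, the smallest root in [0, 1] is s = 1.)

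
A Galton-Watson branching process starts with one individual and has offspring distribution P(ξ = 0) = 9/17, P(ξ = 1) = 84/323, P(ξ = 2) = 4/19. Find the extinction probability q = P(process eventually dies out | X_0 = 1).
q = 1

Mean offspring μ = 0·9/17 + 1·84/323 + 2·4/19 = 220/323 ≤ 1. For μ ≤ 1 with offspring not concentrated at 1, the Galton-Watson process goes extinct almost surely, so q = 1.
(Algebraic check: The pgf is f(s) = 9/17 + 84/323·s + 4/19·s². The extinction probability q is the smallest fixed point of f in [0, 1]. Setting s = f(s):
  4/19·s² + (84/323 − 1)·s + 9/17 = 0
  4/19·s² − (9/17 + 4/19)·s + 9/17 = 0
which factors as (s − 1)·(4/19·s − 9/17) = 0, giving roots s = 1 and s = (9/17)/(4/19) = 171/68. Since 171/68 ≥ 1, the smallest root in [0, 1] is s = 1.)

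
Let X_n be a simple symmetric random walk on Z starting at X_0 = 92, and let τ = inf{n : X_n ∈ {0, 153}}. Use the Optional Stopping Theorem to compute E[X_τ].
E[X_τ] = 92

X_n is a martingale and τ is a bounded-mean stopping time (indeed τ is finite a.s. with bounded expectation since the walk is in a bounded region). By the OST, E[X_τ] = E[X_0] = 92. Equivalently: E[X_τ] = 153 · P(hit 153 first) + 0 · P(hit 0 first) = 153 · (92/153) = 92.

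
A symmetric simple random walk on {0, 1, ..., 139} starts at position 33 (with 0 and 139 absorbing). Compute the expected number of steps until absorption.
E[τ | X_0 = 33] = 3498

Let v_k = E[τ | X_0 = k]. Boundary: v_0 = v_139 = 0. Recurrence: v_k = 1 + (v_{k-1} + v_{k+1})/2 for 1 ≤ k ≤ 138. The particular solution to v_k − (v_{k-1} + v_{k+1})/2 = 1 is v_k = −k^2. Adding homogeneous solution A + B k and matching boundaries gives v_k = k (139 − k). Substituting k = 33: v_33 = 33 · 106 = 3498.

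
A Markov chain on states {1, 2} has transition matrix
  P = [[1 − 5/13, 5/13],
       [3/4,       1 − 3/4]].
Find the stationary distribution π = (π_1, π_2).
π_1 = 39/59, π_2 = 20/59

Solve πP = π with π_1 + π_2 = 1. From πP = π: π_1 · (1 − 5/13) + π_2 · 3/4 = π_1 ⇒ π_2 · 3/4 = π_1 · 5/13 ⇒ π_2/π_1 = (5/13)/(3/4) = 20/39. Together with π_1 + π_2 = 1:
  π_1 = (3/4)/(5/13 + 3/4) = (3/4)/(59/52) = 39/59,
  π_2 = (5/13)/(5/13 + 3/4) = (5/13)/(59/52) = 20/59.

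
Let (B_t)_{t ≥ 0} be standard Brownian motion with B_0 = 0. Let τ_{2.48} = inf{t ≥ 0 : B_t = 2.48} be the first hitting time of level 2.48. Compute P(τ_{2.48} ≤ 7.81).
P(τ_{2.48} ≤ 7.81) = 2(1 − Φ(2.48/√7.81)) = 2(1 − Φ(0.8874)) ≈ 0.3749

By the reflection principle for standard BM, P(τ_b ≤ t) = 2 · P(B_t ≥ b). Since B_t ~ N(0, t), P(B_t ≥ 2.48) = 1 − Φ(2.48/√t) = 1 − Φ(2.48/√7.81) = 1 − Φ(0.8874) ≈ 0.18743. Doubling: P(τ_{2.48} ≤ 7.81) ≈ 2 · 0.18743 = 0.37486 ≈ 0.3749.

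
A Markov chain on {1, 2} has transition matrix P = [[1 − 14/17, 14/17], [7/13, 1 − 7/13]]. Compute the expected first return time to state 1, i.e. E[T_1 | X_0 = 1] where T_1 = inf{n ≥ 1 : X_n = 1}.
E[T_1 | X_0 = 1] = 1/π_1 = 43/17

For an irreducible recurrent Markov chain with stationary distribution π, E[T_i | X_0 = i] = 1/π_i (Kac's formula). Here π_1 = (7/13)/(14/17 + 7/13) = (7/13)/(301/221) = 17/43, so E[T_1 | X_0 = 1] = 1/π_1 = (14/17 + 7/13)/(7/13) = (301/221)/(7/13) = 43/17.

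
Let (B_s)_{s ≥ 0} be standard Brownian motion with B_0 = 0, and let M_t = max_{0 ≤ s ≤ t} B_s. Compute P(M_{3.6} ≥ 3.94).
P(M_{3.6} ≥ 3.94) = 2·P(B_{3.6} ≥ 3.94) = 2(1 − Φ(3.94/√3.6)) ≈ 0.0378

By the reflection principle for Brownian motion, P(M_t ≥ a) = 2 · P(B_t ≥ a) for a ≥ 0. Since B_t ~ N(0, t), P(B_t ≥ 3.94) = 1 − Φ(3.94/√t) = 1 − Φ(3.94/√3.6) = 1 − Φ(2.0766). So
  P(M_{3.6} ≥ 3.94) = 2(1 − Φ(2.0766)) ≈ 0.0378.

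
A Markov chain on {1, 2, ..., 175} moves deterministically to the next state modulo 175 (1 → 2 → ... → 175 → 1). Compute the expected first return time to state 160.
E[T_160 | X_0 = 160] = 175

The chain cycles deterministically, so starting at state 160 it returns in exactly 175 steps. Equivalently, the stationary distribution is uniform π_j = 1/175 for every state j, so by Kac's formula E[T_160] = 1/π_160 = 175.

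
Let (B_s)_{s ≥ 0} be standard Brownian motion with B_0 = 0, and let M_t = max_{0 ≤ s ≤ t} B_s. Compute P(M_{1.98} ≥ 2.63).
P(M_{1.98} ≥ 2.63) = 2·P(B_{1.98} ≥ 2.63) = 2(1 − Φ(2.63/√1.98)) ≈ 0.0616

By the reflection principle for Brownian motion, P(M_t ≥ a) = 2 · P(B_t ≥ a) for a ≥ 0. Since B_t ~ N(0, t), P(B_t ≥ 2.63) = 1 − Φ(2.63/√t) = 1 − Φ(2.63/√1.98) = 1 − Φ(1.8691). So
  P(M_{1.98} ≥ 2.63) = 2(1 − Φ(1.8691)) ≈ 0.0616.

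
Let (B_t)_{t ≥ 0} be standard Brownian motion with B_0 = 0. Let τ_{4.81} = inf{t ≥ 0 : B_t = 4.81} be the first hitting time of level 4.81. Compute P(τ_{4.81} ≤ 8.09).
P(τ_{4.81} ≤ 8.09) = 2(1 − Φ(4.81/√8.09)) = 2(1 − Φ(1.6911)) ≈ 0.0908

By the reflection principle for standard BM, P(τ_b ≤ t) = 2 · P(B_t ≥ b). Since B_t ~ N(0, t), P(B_t ≥ 4.81) = 1 − Φ(4.81/√t) = 1 − Φ(4.81/√8.09) = 1 − Φ(1.6911) ≈ 0.04541. Doubling: P(τ_{4.81} ≤ 8.09) ≈ 2 · 0.04541 = 0.09082 ≈ 0.0908.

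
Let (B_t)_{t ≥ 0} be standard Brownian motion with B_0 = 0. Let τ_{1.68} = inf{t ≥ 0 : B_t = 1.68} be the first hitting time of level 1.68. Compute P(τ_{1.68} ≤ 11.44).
P(τ_{1.68} ≤ 11.44) = 2(1 − Φ(1.68/√11.44)) = 2(1 − Φ(0.4967)) ≈ 0.6194

By the reflection principle for standard BM, P(τ_b ≤ t) = 2 · P(B_t ≥ b). Since B_t ~ N(0, t), P(B_t ≥ 1.68) = 1 − Φ(1.68/√t) = 1 − Φ(1.68/√11.44) = 1 − Φ(0.4967) ≈ 0.30970. Doubling: P(τ_{1.68} ≤ 11.44) ≈ 2 · 0.30970 = 0.61940 ≈ 0.6194.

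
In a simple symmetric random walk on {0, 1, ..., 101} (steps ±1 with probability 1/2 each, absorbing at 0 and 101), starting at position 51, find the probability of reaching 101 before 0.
P(hit 101 before 0) = 51/101

Let u_k = P(hit 101 before 0 | start at k). Then u_0 = 0, u_101 = 1, and u_k = u_{k-1}/2 + u_{k+1}/2 for 1 ≤ k ≤ 100. This harmonic recurrence is solved by u_k = k/101, giving u_51 = 51/101.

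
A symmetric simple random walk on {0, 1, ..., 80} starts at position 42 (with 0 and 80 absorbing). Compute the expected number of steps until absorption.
E[τ | X_0 = 42] = 1596

Let v_k = E[τ | X_0 = k]. Boundary: v_0 = v_80 = 0. Recurrence: v_k = 1 + (v_{k-1} + v_{k+1})/2 for 1 ≤ k ≤ 79. The particular solution to v_k − (v_{k-1} + v_{k+1})/2 = 1 is v_k = −k^2. Adding homogeneous solution A + B k and matching boundaries gives v_k = k (80 − k). Substituting k = 42: v_42 = 42 · 38 = 1596.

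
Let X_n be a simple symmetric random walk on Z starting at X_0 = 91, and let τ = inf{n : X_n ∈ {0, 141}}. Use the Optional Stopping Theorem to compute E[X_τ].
E[X_τ] = 91

X_n is a martingale and τ is a bounded-mean stopping time (indeed τ is finite a.s. with bounded expectation since the walk is in a bounded region). By the OST, E[X_τ] = E[X_0] = 91. Equivalently: E[X_τ] = 141 · P(hit 141 first) + 0 · P(hit 0 first) = 141 · (91/141) = 91.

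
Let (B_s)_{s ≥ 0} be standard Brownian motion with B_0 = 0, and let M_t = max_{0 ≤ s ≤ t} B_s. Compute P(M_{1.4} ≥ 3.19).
P(M_{1.4} ≥ 3.19) = 2·P(B_{1.4} ≥ 3.19) = 2(1 − Φ(3.19/√1.4)) ≈ 0.0070

By the reflection principle for Brownian motion, P(M_t ≥ a) = 2 · P(B_t ≥ a) for a ≥ 0. Since B_t ~ N(0, t), P(B_t ≥ 3.19) = 1 − Φ(3.19/√t) = 1 − Φ(3.19/√1.4) = 1 − Φ(2.6960). So
  P(M_{1.4} ≥ 3.19) = 2(1 − Φ(2.6960)) ≈ 0.0070.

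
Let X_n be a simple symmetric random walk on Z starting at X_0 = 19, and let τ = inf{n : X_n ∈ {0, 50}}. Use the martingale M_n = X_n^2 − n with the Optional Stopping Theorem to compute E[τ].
E[τ] = 589

M_n = X_n^2 − n is a martingale (since E[X_{n+1}^2 | F_n] = X_n^2 + 1). By OST (τ has finite mean in a bounded region), E[M_τ] = E[M_0] = X_0^2 − 0 = 19^2 = 361. Also E[M_τ] = E[X_τ^2] − E[τ]. The walk exits at 0 or 50, with P(hit 50 first) = 19/50, so E[X_τ^2] = 50^2 · 19/50 + 0 = 950. Thus E[τ] = E[X_τ^2] − E[M_τ] = 950 − 361 = 589 = 19(50 − 19) = 589.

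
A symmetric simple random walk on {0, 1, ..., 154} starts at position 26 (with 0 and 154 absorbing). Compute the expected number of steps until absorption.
E[τ | X_0 = 26] = 3328

Let v_k = E[τ | X_0 = k]. Boundary: v_0 = v_154 = 0. Recurrence: v_k = 1 + (v_{k-1} + v_{k+1})/2 for 1 ≤ k ≤ 153. The particular solution to v_k − (v_{k-1} + v_{k+1})/2 = 1 is v_k = −k^2. Adding homogeneous solution A + B k and matching boundaries gives v_k = k (154 − k). Substituting k = 26: v_26 = 26 · 128 = 3328.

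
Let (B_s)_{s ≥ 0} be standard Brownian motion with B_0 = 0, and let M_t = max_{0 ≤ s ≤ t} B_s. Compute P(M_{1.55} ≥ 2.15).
P(M_{1.55} ≥ 2.15) = 2·P(B_{1.55} ≥ 2.15) = 2(1 − Φ(2.15/√1.55)) ≈ 0.0842

By the reflection principle for Brownian motion, P(M_t ≥ a) = 2 · P(B_t ≥ a) for a ≥ 0. Since B_t ~ N(0, t), P(B_t ≥ 2.15) = 1 − Φ(2.15/√t) = 1 − Φ(2.15/√1.55) = 1 − Φ(1.7269). So
  P(M_{1.55} ≥ 2.15) = 2(1 − Φ(1.7269)) ≈ 0.0842.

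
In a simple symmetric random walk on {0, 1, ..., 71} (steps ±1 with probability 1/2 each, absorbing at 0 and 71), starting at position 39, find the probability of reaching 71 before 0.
P(hit 71 before 0) = 39/71

Let u_k = P(hit 71 before 0 | start at k). Then u_0 = 0, u_71 = 1, and u_k = u_{k-1}/2 + u_{k+1}/2 for 1 ≤ k ≤ 70. This harmonic recurrence is solved by u_k = k/71, giving u_39 = 39/71.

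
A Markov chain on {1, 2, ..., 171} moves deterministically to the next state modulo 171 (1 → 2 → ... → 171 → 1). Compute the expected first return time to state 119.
E[T_119 | X_0 = 119] = 171

The chain cycles deterministically, so starting at state 119 it returns in exactly 171 steps. Equivalently, the stationary distribution is uniform π_j = 1/171 for every state j, so by Kac's formula E[T_119] = 1/π_119 = 171.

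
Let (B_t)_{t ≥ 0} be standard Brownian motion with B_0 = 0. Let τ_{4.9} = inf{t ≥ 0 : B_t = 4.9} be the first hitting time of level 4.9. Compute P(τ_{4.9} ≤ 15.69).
P(τ_{4.9} ≤ 15.69) = 2(1 − Φ(4.9/√15.69)) = 2(1 − Φ(1.2370)) ≈ 0.2161

By the reflection principle for standard BM, P(τ_b ≤ t) = 2 · P(B_t ≥ b). Since B_t ~ N(0, t), P(B_t ≥ 4.9) = 1 − Φ(4.9/√t) = 1 − Φ(4.9/√15.69) = 1 − Φ(1.2370) ≈ 0.10804. Doubling: P(τ_{4.9} ≤ 15.69) ≈ 2 · 0.10804 = 0.21608 ≈ 0.2161.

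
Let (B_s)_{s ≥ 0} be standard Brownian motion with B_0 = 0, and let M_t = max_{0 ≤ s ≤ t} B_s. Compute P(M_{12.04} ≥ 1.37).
P(M_{12.04} ≥ 1.37) = 2·P(B_{12.04} ≥ 1.37) = 2(1 − Φ(1.37/√12.04)) ≈ 0.6930

By the reflection principle for Brownian motion, P(M_t ≥ a) = 2 · P(B_t ≥ a) for a ≥ 0. Since B_t ~ N(0, t), P(B_t ≥ 1.37) = 1 − Φ(1.37/√t) = 1 − Φ(1.37/√12.04) = 1 − Φ(0.3948). So
  P(M_{12.04} ≥ 1.37) = 2(1 − Φ(0.3948)) ≈ 0.6930.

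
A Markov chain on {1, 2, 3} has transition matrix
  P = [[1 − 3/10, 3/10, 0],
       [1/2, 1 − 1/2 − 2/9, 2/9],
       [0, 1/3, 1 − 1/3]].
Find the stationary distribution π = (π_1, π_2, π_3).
π = (1/2, 3/10, 1/5)

This is a birth-death chain on three states, which satisfies detailed balance: π_1 · P_{12} = π_2 · P_{21} and π_2 · P_{23} = π_3 · P_{32}.
From π_1 · 3/10 = π_2 · 1/2: π_2/π_1 = (3/10)/(1/2) = 3/5.
From π_2 · 2/9 = π_3 · 1/3: π_3/π_2 = (2/9)/(1/3) = 2/3.
Take π_1 proportional to 1; then unnormalized π = (1, 3/5, 2/5). Normalize by dividing by the sum 2:
  π = (1/2, 3/10, 1/5).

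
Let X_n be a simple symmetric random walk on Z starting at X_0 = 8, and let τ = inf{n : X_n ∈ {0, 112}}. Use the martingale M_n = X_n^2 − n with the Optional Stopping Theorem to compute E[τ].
E[τ] = 832

M_n = X_n^2 − n is a martingale (since E[X_{n+1}^2 | F_n] = X_n^2 + 1). By OST (τ has finite mean in a bounded region), E[M_τ] = E[M_0] = X_0^2 − 0 = 8^2 = 64. Also E[M_τ] = E[X_τ^2] − E[τ]. The walk exits at 0 or 112, with P(hit 112 first) = 8/112, so E[X_τ^2] = 112^2 · 8/112 + 0 = 896. Thus E[τ] = E[X_τ^2] − E[M_τ] = 896 − 64 = 832 = 8(112 − 8) = 832.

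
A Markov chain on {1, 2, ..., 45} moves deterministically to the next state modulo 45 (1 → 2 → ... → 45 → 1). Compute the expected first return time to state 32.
E[T_32 | X_0 = 32] = 45

The chain cycles deterministically, so starting at state 32 it returns in exactly 45 steps. Equivalently, the stationary distribution is uniform π_j = 1/45 for every state j, so by Kac's formula E[T_32] = 1/π_32 = 45.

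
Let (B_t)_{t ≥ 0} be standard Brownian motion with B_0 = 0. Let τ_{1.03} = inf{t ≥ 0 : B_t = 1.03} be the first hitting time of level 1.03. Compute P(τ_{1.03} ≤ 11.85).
P(τ_{1.03} ≤ 11.85) = 2(1 − Φ(1.03/√11.85)) = 2(1 − Φ(0.2992)) ≈ 0.7648

By the reflection principle for standard BM, P(τ_b ≤ t) = 2 · P(B_t ≥ b). Since B_t ~ N(0, t), P(B_t ≥ 1.03) = 1 − Φ(1.03/√t) = 1 − Φ(1.03/√11.85) = 1 − Φ(0.2992) ≈ 0.38239. Doubling: P(τ_{1.03} ≤ 11.85) ≈ 2 · 0.38239 = 0.76478 ≈ 0.7648.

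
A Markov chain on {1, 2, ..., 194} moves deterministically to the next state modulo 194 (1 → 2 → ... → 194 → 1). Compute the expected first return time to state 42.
E[T_42 | X_0 = 42] = 194

The chain cycles deterministically, so starting at state 42 it returns in exactly 194 steps. Equivalently, the stationary distribution is uniform π_j = 1/194 for every state j, so by Kac's formula E[T_42] = 1/π_42 = 194.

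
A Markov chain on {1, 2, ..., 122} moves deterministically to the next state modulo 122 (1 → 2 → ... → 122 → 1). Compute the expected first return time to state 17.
E[T_17 | X_0 = 17] = 122

The chain cycles deterministically, so starting at state 17 it returns in exactly 122 steps. Equivalently, the stationary distribution is uniform π_j = 1/122 for every state j, so by Kac's formula E[T_17] = 1/π_17 = 122.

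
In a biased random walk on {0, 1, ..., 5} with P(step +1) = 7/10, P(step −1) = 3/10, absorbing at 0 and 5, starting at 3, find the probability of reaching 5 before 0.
P(hit 5 before 0) = (1 − (3/7)^3) / (1 − (3/7)^5) = 3871/4141

Let u_k denote P(reach 5 before 0 | start at k). Boundary: u_0 = 0, u_5 = 1. Recurrence: u_k = 7/10·u_{k+1} + 3/10·u_{k-1} for 1 ≤ k ≤ 4. Try u_k = A + B·r^k with r = q/p = (3/10)/(7/10) = 3/7. Substitution satisfies the recurrence; boundary conditions give:
  u_k = (1 − r^k) / (1 − r^N) = (1 − (3/7)^3) / (1 − (3/7)^5) = 3871/4141.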